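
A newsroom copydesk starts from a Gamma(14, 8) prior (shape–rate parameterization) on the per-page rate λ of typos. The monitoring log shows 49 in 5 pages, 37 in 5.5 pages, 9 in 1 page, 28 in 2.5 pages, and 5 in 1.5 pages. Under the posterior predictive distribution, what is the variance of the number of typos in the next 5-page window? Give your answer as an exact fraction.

80940/2209

Total count: 49 + 37 + 9 + 28 + 5 = 128.
Total exposure: 5 + 5.5 + 1 + 2.5 + 1.5 = 15.5 pages.
The Gamma prior is conjugate for the Poisson rate, so λ | data ~ Gamma(14+128, 8+15.5) = Gamma(142, 47/2).
The posterior predictive for a window of length T is Negative Binomial with variance T·α'·(β'+T)/β'² = 5·142·(57/2)/(2209/4) = 80940/2209.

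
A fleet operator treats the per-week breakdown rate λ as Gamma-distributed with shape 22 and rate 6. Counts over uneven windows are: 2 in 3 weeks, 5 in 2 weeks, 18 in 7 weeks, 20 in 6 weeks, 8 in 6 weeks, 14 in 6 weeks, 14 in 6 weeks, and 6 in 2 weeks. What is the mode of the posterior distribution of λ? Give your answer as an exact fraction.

Total count: 2 + 5 + 18 + 20 + 8 + 14 + 14 + 6 = 87.
Total exposure: 3 + 2 + 7 + 6 + 6 + 6 + 6 + 2 = 38 weeks.
Conjugate update: add total count to the shape and total exposure to the rate, giving Gamma(109, 44).
Posterior mode = (α'−1)/β' = 108/44 = 27/11.

27/11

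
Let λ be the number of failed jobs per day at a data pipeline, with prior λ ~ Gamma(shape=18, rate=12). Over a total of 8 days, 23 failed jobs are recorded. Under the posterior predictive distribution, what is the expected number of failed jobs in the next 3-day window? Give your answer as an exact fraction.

Total count 23 over total exposure 8 days.
Gamma(α, β) with Poisson data over total exposure Σt gives posterior Gamma(α+Σx, β+Σt) = Gamma(41, 20).
Predictive mean over a 3-day window = T·E[λ|data] = 3·41/20 = 123/20.

123/20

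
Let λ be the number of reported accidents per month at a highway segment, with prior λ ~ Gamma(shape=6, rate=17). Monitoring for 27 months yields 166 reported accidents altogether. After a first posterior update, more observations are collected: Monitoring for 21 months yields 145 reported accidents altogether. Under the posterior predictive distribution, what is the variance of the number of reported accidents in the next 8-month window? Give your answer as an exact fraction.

185128/4225

Total count 166 over total exposure 27 months.
After the first batch: Gamma(6 + 166, 17 + 27) = Gamma(172, 44).
Total count 145 over total exposure 21 months.
After the second batch: Gamma(172 + 145, 44 + 21) = Gamma(317, 65).
The posterior predictive for a window of length T is Negative Binomial with variance T·α'·(β'+T)/β'² = 8·317·73/4225 = 185128/4225.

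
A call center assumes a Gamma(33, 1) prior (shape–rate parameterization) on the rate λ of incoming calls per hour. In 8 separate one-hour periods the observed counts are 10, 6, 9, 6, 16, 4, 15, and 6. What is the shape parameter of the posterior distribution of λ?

105

Total count: 10 + 6 + 9 + 6 + 16 + 4 + 15 + 6 = 72.
Total exposure: 8 hours.
By Gamma–Poisson conjugacy, the posterior is Gamma(α + Σx, β + Σt) = Gamma(33 + 72, 1 + 8) = Gamma(105, 9).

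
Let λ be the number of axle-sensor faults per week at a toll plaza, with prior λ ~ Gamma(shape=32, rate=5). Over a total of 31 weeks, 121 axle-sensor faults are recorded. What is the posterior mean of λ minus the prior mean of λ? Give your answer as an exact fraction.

Total count 121 over total exposure 31 weeks.
Gamma(α, β) with Poisson data over total exposure Σt gives posterior Gamma(α+Σx, β+Σt) = Gamma(153, 36).
Posterior mean = 153/36 = 17/4; prior mean = 32/5 = 32/5. Difference = 17/4 − 32/5 = -43/20.

-43/20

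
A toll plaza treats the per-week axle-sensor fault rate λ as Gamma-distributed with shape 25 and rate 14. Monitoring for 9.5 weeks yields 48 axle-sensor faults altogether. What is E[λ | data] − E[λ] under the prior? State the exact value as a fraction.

Total count 48 over total exposure 9.5 weeks.
Posterior: α' = 25 + 48 = 73, β' = 14 + 9.5 = 47/2.
Posterior mean = 73/(47/2) = 146/47; prior mean = 25/14 = 25/14. Difference = 146/47 − 25/14 = 869/658.

869/658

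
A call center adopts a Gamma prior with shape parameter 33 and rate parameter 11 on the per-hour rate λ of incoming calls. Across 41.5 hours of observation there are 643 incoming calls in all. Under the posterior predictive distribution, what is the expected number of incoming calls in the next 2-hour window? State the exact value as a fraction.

Total count 643 over total exposure 41.5 hours.
Conjugate update: add total count to the shape and total exposure to the rate, giving Gamma(676, 105/2).
Predictive mean over a 2-hour window = T·E[λ|data] = 2·676/(105/2) = 2704/105.

2704/105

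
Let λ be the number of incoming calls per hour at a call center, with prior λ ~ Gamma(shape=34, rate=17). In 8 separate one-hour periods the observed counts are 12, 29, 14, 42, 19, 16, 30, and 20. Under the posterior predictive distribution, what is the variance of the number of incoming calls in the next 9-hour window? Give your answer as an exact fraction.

Total count: 12 + 29 + 14 + 42 + 19 + 16 + 30 + 20 = 182.
Total exposure: 8 hours.
Conjugate update: add total count to the shape and total exposure to the rate, giving Gamma(216, 25).
The posterior predictive for a window of length T is Negative Binomial with variance T·α'·(β'+T)/β'² = 9·216·34/625 = 66096/625.

66096/625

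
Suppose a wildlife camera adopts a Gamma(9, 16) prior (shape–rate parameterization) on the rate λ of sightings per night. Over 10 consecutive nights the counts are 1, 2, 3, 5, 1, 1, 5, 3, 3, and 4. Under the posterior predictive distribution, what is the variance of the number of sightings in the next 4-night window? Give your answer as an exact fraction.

1110/169

Total count: 1 + 2 + 3 + 5 + 1 + 1 + 5 + 3 + 3 + 4 = 28.
Total exposure: 10 nights.
By Gamma–Poisson conjugacy, the posterior is Gamma(α + Σx, β + Σt) = Gamma(9 + 28, 16 + 10) = Gamma(37, 26).
The posterior predictive for a window of length T is Negative Binomial with variance T·α'·(β'+T)/β'² = 4·37·30/676 = 1110/169.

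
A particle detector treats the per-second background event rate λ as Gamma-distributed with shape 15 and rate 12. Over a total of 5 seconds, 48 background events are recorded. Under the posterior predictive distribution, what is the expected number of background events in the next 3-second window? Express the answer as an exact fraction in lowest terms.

Total count 48 over total exposure 5 seconds.
The Gamma prior is conjugate for the Poisson rate, so λ | data ~ Gamma(15+48, 12+5) = Gamma(63, 17).
Predictive mean over a 3-second window = T·E[λ|data] = 3·63/17 = 189/17.

189/17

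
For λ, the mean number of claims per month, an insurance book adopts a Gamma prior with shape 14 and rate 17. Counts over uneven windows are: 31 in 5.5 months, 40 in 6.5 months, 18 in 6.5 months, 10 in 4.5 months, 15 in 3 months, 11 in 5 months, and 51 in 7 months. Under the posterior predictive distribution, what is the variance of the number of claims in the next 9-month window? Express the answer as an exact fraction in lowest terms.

Total count: 31 + 40 + 18 + 10 + 15 + 11 + 51 = 176.
Total exposure: 5.5 + 6.5 + 6.5 + 4.5 + 3 + 5 + 7 = 38 months.
Gamma(α, β) with Poisson data over total exposure Σt gives posterior Gamma(α+Σx, β+Σt) = Gamma(190, 55).
The posterior predictive for a window of length T is Negative Binomial with variance T·α'·(β'+T)/β'² = 9·190·64/3025 = 21888/605.

21888/605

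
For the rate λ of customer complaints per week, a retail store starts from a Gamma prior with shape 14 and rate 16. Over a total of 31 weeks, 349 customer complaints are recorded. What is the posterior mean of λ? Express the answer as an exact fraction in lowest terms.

363/47

Total count 349 over total exposure 31 weeks.
Conjugate update: add total count to the shape and total exposure to the rate, giving Gamma(363, 47).
Posterior mean = α'/β' = 363/47.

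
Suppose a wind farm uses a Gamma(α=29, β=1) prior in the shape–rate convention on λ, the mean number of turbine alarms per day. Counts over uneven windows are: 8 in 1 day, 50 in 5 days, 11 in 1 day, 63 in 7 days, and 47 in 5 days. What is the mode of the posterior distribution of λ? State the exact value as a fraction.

Total count: 8 + 50 + 11 + 63 + 47 = 179.
Total exposure: 1 + 5 + 1 + 7 + 5 = 19 days.
Conjugate update: add total count to the shape and total exposure to the rate, giving Gamma(208, 20).
Posterior mode = (α'−1)/β' = 207/20.

207/20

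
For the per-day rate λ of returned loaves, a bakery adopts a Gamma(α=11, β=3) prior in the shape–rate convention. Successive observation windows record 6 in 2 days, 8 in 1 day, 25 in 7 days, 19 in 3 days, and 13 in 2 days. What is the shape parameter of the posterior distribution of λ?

Total count: 6 + 8 + 25 + 19 + 13 = 71.
Total exposure: 2 + 1 + 7 + 3 + 2 = 15 days.
Gamma(α, β) with Poisson data over total exposure Σt gives posterior Gamma(α+Σx, β+Σt) = Gamma(82, 18).

82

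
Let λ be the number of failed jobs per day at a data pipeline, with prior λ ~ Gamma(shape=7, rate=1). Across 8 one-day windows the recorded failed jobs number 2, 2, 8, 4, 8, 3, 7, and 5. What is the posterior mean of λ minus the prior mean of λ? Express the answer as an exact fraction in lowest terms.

Total count: 2 + 2 + 8 + 4 + 8 + 3 + 7 + 5 = 39.
Total exposure: 8 days.
Conjugate update: add total count to the shape and total exposure to the rate, giving Gamma(46, 9).
Posterior mean = 46/9 = 46/9; prior mean = 7/1 = 7. Difference = 46/9 − 7 = -17/9.

-17/9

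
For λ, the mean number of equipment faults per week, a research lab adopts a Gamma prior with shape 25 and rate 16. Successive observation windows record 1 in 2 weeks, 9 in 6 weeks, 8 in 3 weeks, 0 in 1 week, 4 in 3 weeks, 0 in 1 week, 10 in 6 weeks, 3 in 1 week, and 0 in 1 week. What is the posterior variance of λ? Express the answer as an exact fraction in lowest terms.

Total count: 1 + 9 + 8 + 0 + 4 + 0 + 10 + 3 + 0 = 35.
Total exposure: 2 + 6 + 3 + 1 + 3 + 1 + 6 + 1 + 1 = 24 weeks.
The Gamma prior is conjugate for the Poisson rate, so λ | data ~ Gamma(25+35, 16+24) = Gamma(60, 40).
Posterior variance = α'/β'² = 60/1600 = 3/80.

3/80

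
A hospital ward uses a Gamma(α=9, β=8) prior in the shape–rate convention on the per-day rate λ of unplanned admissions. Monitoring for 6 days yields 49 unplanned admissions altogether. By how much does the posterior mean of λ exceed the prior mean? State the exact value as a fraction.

Total count 49 over total exposure 6 days.
Posterior: α' = 9 + 49 = 58, β' = 8 + 6 = 14.
Posterior mean = 58/14 = 29/7; prior mean = 9/8 = 9/8. Difference = 29/7 − 9/8 = 169/56.

169/56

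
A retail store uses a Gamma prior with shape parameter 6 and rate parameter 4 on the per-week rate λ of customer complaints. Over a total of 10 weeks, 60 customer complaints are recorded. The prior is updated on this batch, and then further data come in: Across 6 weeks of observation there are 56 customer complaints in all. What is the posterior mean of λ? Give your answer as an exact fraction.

Total count 60 over total exposure 10 weeks.
After the first batch: Gamma(6 + 60, 4 + 10) = Gamma(66, 14).
Total count 56 over total exposure 6 weeks.
After the second batch: Gamma(66 + 56, 14 + 6) = Gamma(122, 20).
Posterior mean = α'/β' = 122/20 = 61/10.

61/10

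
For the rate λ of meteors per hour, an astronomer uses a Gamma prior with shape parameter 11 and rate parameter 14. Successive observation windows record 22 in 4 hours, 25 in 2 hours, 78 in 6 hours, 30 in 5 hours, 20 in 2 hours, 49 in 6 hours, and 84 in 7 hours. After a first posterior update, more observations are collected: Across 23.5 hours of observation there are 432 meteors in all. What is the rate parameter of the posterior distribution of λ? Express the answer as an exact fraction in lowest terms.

139/2

Total count: 22 + 25 + 78 + 30 + 20 + 49 + 84 = 308.
Total exposure: 4 + 2 + 6 + 5 + 2 + 6 + 7 = 32 hours.
After the first batch: Gamma(11 + 308, 14 + 32) = Gamma(319, 46).
Total count 432 over total exposure 23.5 hours.
After the second batch: Gamma(319 + 432, 46 + 23.5) = Gamma(751, 139/2).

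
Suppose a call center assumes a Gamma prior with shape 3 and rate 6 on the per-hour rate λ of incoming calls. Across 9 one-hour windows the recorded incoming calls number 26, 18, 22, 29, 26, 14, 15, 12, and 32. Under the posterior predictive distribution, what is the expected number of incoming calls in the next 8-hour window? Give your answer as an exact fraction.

1576/15

Total count: 26 + 18 + 22 + 29 + 26 + 14 + 15 + 12 + 32 = 194.
Total exposure: 9 hours.
By Gamma–Poisson conjugacy, the posterior is Gamma(α + Σx, β + Σt) = Gamma(3 + 194, 6 + 9) = Gamma(197, 15).
Predictive mean over an 8-hour window = T·E[λ|data] = 8·197/15 = 1576/15.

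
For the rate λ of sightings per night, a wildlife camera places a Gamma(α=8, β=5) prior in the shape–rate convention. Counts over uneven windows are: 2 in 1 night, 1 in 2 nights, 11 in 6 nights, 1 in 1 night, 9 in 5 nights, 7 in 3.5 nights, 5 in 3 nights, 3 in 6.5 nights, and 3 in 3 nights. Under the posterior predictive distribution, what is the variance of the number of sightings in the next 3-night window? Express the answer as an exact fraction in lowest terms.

Total count: 2 + 1 + 11 + 1 + 9 + 7 + 5 + 3 + 3 = 42.
Total exposure: 1 + 2 + 6 + 1 + 5 + 3.5 + 3 + 6.5 + 3 = 31 nights.
Gamma(α, β) with Poisson data over total exposure Σt gives posterior Gamma(α+Σx, β+Σt) = Gamma(50, 36).
The posterior predictive for a window of length T is Negative Binomial with variance T·α'·(β'+T)/β'² = 3·50·39/1296 = 325/72.

325/72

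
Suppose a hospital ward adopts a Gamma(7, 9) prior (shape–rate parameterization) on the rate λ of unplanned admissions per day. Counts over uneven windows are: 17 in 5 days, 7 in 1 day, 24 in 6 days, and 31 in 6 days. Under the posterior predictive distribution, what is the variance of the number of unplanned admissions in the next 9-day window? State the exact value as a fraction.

Total count: 17 + 7 + 24 + 31 = 79.
Total exposure: 5 + 1 + 6 + 6 = 18 days.
Conjugate update: add total count to the shape and total exposure to the rate, giving Gamma(86, 27).
The posterior predictive for a window of length T is Negative Binomial with variance T·α'·(β'+T)/β'² = 9·86·36/729 = 344/9.

344/9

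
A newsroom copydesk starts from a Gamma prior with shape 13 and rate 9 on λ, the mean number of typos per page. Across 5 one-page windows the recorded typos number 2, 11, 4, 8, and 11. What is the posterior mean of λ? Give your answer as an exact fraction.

Total count: 2 + 11 + 4 + 8 + 11 = 36.
Total exposure: 5 pages.
Conjugate update: add total count to the shape and total exposure to the rate, giving Gamma(49, 14).
Posterior mean = α'/β' = 49/14 = 7/2.

7/2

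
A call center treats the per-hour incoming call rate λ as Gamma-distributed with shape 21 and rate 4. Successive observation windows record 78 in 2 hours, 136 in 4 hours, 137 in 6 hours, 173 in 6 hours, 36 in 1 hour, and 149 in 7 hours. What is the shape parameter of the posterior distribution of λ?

Total count: 78 + 136 + 137 + 173 + 36 + 149 = 709.
Total exposure: 2 + 4 + 6 + 6 + 1 + 7 = 26 hours.
Posterior: α' = 21 + 709 = 730, β' = 4 + 26 = 30.

730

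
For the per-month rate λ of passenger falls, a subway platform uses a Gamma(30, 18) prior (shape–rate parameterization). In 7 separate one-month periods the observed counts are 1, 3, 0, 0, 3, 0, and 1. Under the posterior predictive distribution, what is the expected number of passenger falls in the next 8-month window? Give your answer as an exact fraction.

304/25

Total count: 1 + 3 + 0 + 0 + 3 + 0 + 1 = 8.
Total exposure: 7 months.
Conjugate update: add total count to the shape and total exposure to the rate, giving Gamma(38, 25).
Predictive mean over an 8-month window = T·E[λ|data] = 8·38/25 = 304/25.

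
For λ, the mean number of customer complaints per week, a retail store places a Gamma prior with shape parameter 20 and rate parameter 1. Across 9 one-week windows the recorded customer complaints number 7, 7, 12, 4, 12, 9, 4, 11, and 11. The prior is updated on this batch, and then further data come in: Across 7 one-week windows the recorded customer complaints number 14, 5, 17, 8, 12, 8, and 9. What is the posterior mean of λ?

10

Total count: 7 + 7 + 12 + 4 + 12 + 9 + 4 + 11 + 11 = 77.
Total exposure: 9 weeks.
After the first batch: Gamma(20 + 77, 1 + 9) = Gamma(97, 10).
Total count: 14 + 5 + 17 + 8 + 12 + 8 + 9 = 73.
Total exposure: 7 weeks.
After the second batch: Gamma(97 + 73, 10 + 7) = Gamma(170, 17).
Posterior mean = α'/β' = 170/17 = 10.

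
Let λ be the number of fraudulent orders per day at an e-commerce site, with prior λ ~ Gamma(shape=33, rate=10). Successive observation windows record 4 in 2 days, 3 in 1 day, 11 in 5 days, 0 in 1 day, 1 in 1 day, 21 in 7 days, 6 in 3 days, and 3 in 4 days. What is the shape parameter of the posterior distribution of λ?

82

Total count: 4 + 3 + 11 + 0 + 1 + 21 + 6 + 3 = 49.
Total exposure: 2 + 1 + 5 + 1 + 1 + 7 + 3 + 4 = 24 days.
Gamma(α, β) with Poisson data over total exposure Σt gives posterior Gamma(α+Σx, β+Σt) = Gamma(82, 34).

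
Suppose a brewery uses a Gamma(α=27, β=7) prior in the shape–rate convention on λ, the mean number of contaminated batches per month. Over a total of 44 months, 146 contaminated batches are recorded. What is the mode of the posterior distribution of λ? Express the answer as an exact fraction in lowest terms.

172/51

Total count 146 over total exposure 44 months.
By Gamma–Poisson conjugacy, the posterior is Gamma(α + Σx, β + Σt) = Gamma(27 + 146, 7 + 44) = Gamma(173, 51).
Posterior mode = (α'−1)/β' = 172/51.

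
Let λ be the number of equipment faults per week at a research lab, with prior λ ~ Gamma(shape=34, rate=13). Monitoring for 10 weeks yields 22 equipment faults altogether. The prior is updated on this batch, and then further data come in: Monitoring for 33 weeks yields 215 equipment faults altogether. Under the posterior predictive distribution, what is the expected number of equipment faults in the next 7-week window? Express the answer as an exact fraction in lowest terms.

271/8

Total count 22 over total exposure 10 weeks.
After the first batch: Gamma(34 + 22, 13 + 10) = Gamma(56, 23).
Total count 215 over total exposure 33 weeks.
After the second batch: Gamma(56 + 215, 23 + 33) = Gamma(271, 56).
Predictive mean over a 7-week window = T·E[λ|data] = 7·271/56 = 271/8.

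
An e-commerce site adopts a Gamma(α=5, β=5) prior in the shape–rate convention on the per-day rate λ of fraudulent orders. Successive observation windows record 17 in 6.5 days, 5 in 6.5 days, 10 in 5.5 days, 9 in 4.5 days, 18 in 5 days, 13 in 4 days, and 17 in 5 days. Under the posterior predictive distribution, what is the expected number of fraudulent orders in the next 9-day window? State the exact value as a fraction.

Total count: 17 + 5 + 10 + 9 + 18 + 13 + 17 = 89.
Total exposure: 6.5 + 6.5 + 5.5 + 4.5 + 5 + 4 + 5 = 37 days.
By Gamma–Poisson conjugacy, the posterior is Gamma(α + Σx, β + Σt) = Gamma(5 + 89, 5 + 37) = Gamma(94, 42).
Predictive mean over a 9-day window = T·E[λ|data] = 9·94/42 = 141/7.

141/7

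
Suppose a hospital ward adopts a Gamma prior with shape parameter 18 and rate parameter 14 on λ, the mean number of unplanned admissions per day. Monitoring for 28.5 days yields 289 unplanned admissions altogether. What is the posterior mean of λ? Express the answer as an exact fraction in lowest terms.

614/85

Total count 289 over total exposure 28.5 days.
By Gamma–Poisson conjugacy, the posterior is Gamma(α + Σx, β + Σt) = Gamma(18 + 289, 14 + 28.5) = Gamma(307, 85/2).
Posterior mean = α'/β' = 307/(85/2) = 614/85.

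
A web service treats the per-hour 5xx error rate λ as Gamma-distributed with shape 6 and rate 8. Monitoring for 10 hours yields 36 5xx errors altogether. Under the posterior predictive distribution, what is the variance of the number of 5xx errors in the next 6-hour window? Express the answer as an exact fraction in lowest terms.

Total count 36 over total exposure 10 hours.
Conjugate update: add total count to the shape and total exposure to the rate, giving Gamma(42, 18).
The posterior predictive for a window of length T is Negative Binomial with variance T·α'·(β'+T)/β'² = 6·42·24/324 = 56/3.

56/3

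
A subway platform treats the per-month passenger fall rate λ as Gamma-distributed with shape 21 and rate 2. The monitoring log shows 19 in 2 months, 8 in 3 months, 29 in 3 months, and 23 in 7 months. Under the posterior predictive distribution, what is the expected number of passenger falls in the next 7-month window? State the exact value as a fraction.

Total count: 19 + 8 + 29 + 23 = 79.
Total exposure: 2 + 3 + 3 + 7 = 15 months.
Conjugate update: add total count to the shape and total exposure to the rate, giving Gamma(100, 17).
Predictive mean over a 7-month window = T·E[λ|data] = 7·100/17 = 700/17.

700/17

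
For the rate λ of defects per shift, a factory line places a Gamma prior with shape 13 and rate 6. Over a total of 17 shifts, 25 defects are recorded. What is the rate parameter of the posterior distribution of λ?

Total count 25 over total exposure 17 shifts.
Gamma(α, β) with Poisson data over total exposure Σt gives posterior Gamma(α+Σx, β+Σt) = Gamma(38, 23).

23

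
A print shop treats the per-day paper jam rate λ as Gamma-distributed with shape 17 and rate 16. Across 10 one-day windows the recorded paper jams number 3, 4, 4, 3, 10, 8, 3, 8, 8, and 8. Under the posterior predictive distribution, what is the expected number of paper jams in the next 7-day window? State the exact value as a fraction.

266/13

Total count: 3 + 4 + 4 + 3 + 10 + 8 + 3 + 8 + 8 + 8 = 59.
Total exposure: 10 days.
Conjugate update: add total count to the shape and total exposure to the rate, giving Gamma(76, 26).
Predictive mean over a 7-day window = T·E[λ|data] = 7·76/26 = 266/13.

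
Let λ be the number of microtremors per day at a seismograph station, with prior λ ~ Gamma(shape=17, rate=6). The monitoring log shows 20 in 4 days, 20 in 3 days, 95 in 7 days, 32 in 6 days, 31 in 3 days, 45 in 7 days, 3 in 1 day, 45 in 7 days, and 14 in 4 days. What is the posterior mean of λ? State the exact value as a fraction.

Total count: 20 + 20 + 95 + 32 + 31 + 45 + 3 + 45 + 14 = 305.
Total exposure: 4 + 3 + 7 + 6 + 3 + 7 + 1 + 7 + 4 = 42 days.
By Gamma–Poisson conjugacy, the posterior is Gamma(α + Σx, β + Σt) = Gamma(17 + 305, 6 + 42) = Gamma(322, 48).
Posterior mean = α'/β' = 322/48 = 161/24.

161/24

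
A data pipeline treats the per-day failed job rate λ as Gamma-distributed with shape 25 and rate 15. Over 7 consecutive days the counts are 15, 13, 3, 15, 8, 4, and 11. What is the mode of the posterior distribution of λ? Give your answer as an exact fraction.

Total count: 15 + 13 + 3 + 15 + 8 + 4 + 11 = 69.
Total exposure: 7 days.
By Gamma–Poisson conjugacy, the posterior is Gamma(α + Σx, β + Σt) = Gamma(25 + 69, 15 + 7) = Gamma(94, 22).
Posterior mode = (α'−1)/β' = 93/22.

93/22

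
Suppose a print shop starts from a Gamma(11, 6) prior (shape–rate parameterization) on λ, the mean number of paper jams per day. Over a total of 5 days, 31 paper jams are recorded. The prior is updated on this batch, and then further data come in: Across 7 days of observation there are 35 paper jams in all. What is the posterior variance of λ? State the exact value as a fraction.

77/324

Total count 31 over total exposure 5 days.
After the first batch: Gamma(11 + 31, 6 + 5) = Gamma(42, 11).
Total count 35 over total exposure 7 days.
After the second batch: Gamma(42 + 35, 11 + 7) = Gamma(77, 18).
Posterior variance = α'/β'² = 77/324.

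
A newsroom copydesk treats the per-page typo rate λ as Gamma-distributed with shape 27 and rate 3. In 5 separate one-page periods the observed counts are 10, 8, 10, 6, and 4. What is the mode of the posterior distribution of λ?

8

Total count: 10 + 8 + 10 + 6 + 4 = 38.
Total exposure: 5 pages.
Gamma(α, β) with Poisson data over total exposure Σt gives posterior Gamma(α+Σx, β+Σt) = Gamma(65, 8).
Posterior mode = (α'−1)/β' = 64/8 = 8.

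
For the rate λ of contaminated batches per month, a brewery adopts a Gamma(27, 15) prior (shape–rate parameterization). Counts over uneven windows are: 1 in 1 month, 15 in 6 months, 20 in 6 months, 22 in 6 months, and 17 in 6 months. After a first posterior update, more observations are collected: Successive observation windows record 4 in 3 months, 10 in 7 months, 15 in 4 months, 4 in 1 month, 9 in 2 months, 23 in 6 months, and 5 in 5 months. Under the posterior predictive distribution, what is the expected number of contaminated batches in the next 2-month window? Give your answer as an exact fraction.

86/17

Total count: 1 + 15 + 20 + 22 + 17 = 75.
Total exposure: 1 + 6 + 6 + 6 + 6 = 25 months.
After the first batch: Gamma(27 + 75, 15 + 25) = Gamma(102, 40).
Total count: 4 + 10 + 15 + 4 + 9 + 23 + 5 = 70.
Total exposure: 3 + 7 + 4 + 1 + 2 + 6 + 5 = 28 months.
After the second batch: Gamma(102 + 70, 40 + 28) = Gamma(172, 68).
Predictive mean over a 2-month window = T·E[λ|data] = 2·172/68 = 86/17.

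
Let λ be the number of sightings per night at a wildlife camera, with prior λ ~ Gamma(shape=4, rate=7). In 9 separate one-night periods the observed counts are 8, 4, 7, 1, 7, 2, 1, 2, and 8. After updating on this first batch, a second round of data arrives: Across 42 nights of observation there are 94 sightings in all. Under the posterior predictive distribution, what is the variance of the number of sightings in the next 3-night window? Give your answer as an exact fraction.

12627/1682

Total count: 8 + 4 + 7 + 1 + 7 + 2 + 1 + 2 + 8 = 40.
Total exposure: 9 nights.
After the first batch: Gamma(4 + 40, 7 + 9) = Gamma(44, 16).
Total count 94 over total exposure 42 nights.
After the second batch: Gamma(44 + 94, 16 + 42) = Gamma(138, 58).
The posterior predictive for a window of length T is Negative Binomial with variance T·α'·(β'+T)/β'² = 3·138·61/3364 = 12627/1682.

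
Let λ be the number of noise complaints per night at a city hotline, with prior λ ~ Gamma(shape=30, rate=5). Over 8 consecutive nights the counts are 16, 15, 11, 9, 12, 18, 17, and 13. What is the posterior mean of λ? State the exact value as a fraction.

141/13

Total count: 16 + 15 + 11 + 9 + 12 + 18 + 17 + 13 = 111.
Total exposure: 8 nights.
The Gamma prior is conjugate for the Poisson rate, so λ | data ~ Gamma(30+111, 5+8) = Gamma(141, 13).
Posterior mean = α'/β' = 141/13.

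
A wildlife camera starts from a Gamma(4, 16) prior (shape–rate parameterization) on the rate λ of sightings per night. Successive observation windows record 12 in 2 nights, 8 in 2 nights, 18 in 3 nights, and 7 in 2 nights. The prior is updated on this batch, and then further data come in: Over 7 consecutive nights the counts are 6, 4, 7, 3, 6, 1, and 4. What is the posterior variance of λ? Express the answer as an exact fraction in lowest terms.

5/64

Total count: 12 + 8 + 18 + 7 = 45.
Total exposure: 2 + 2 + 3 + 2 = 9 nights.
After the first batch: Gamma(4 + 45, 16 + 9) = Gamma(49, 25).
Total count: 6 + 4 + 7 + 3 + 6 + 1 + 4 = 31.
Total exposure: 7 nights.
After the second batch: Gamma(49 + 31, 25 + 7) = Gamma(80, 32).
Posterior variance = α'/β'² = 80/1024 = 5/64.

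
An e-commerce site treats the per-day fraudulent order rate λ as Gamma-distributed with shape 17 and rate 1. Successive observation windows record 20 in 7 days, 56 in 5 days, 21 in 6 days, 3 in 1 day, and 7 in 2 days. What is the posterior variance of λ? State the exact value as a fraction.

Total count: 20 + 56 + 21 + 3 + 7 = 107.
Total exposure: 7 + 5 + 6 + 1 + 2 = 21 days.
The Gamma prior is conjugate for the Poisson rate, so λ | data ~ Gamma(17+107, 1+21) = Gamma(124, 22).
Posterior variance = α'/β'² = 124/484 = 31/121.

31/121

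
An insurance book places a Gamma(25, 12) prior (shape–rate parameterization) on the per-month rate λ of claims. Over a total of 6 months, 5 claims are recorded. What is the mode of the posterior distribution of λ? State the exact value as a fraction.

Total count 5 over total exposure 6 months.
The Gamma prior is conjugate for the Poisson rate, so λ | data ~ Gamma(25+5, 12+6) = Gamma(30, 18).
Posterior mode = (α'−1)/β' = 29/18.

29/18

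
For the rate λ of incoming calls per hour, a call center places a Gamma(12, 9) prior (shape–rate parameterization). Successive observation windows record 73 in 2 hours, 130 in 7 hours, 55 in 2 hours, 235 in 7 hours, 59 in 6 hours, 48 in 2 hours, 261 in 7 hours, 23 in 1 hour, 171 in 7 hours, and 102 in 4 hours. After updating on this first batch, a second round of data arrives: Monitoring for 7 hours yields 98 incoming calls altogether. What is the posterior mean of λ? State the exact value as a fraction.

Total count: 73 + 130 + 55 + 235 + 59 + 48 + 261 + 23 + 171 + 102 = 1157.
Total exposure: 2 + 7 + 2 + 7 + 6 + 2 + 7 + 1 + 7 + 4 = 45 hours.
After the first batch: Gamma(12 + 1157, 9 + 45) = Gamma(1169, 54).
Total count 98 over total exposure 7 hours.
After the second batch: Gamma(1169 + 98, 54 + 7) = Gamma(1267, 61).
Posterior mean = α'/β' = 1267/61.

1267/61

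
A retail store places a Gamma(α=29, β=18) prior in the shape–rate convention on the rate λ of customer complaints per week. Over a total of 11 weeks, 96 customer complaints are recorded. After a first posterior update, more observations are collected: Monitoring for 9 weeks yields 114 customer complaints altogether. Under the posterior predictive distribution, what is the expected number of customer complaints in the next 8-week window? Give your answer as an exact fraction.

Total count 96 over total exposure 11 weeks.
After the first batch: Gamma(29 + 96, 18 + 11) = Gamma(125, 29).
Total count 114 over total exposure 9 weeks.
After the second batch: Gamma(125 + 114, 29 + 9) = Gamma(239, 38).
Predictive mean over an 8-week window = T·E[λ|data] = 8·239/38 = 956/19.

956/19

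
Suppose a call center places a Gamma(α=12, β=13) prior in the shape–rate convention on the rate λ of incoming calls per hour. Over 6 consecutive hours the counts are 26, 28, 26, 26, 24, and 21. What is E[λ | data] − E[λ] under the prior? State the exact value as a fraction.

Total count: 26 + 28 + 26 + 26 + 24 + 21 = 151.
Total exposure: 6 hours.
Gamma(α, β) with Poisson data over total exposure Σt gives posterior Gamma(α+Σx, β+Σt) = Gamma(163, 19).
Posterior mean = 163/19 = 163/19; prior mean = 12/13 = 12/13. Difference = 163/19 − 12/13 = 1891/247.

1891/247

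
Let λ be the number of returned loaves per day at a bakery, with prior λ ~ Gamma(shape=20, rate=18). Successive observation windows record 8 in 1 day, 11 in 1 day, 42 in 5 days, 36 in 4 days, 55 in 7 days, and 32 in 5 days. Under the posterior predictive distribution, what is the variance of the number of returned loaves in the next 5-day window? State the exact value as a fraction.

46920/1681

Total count: 8 + 11 + 42 + 36 + 55 + 32 = 184.
Total exposure: 1 + 1 + 5 + 4 + 7 + 5 = 23 days.
Gamma(α, β) with Poisson data over total exposure Σt gives posterior Gamma(α+Σx, β+Σt) = Gamma(204, 41).
The posterior predictive for a window of length T is Negative Binomial with variance T·α'·(β'+T)/β'² = 5·204·46/1681 = 46920/1681.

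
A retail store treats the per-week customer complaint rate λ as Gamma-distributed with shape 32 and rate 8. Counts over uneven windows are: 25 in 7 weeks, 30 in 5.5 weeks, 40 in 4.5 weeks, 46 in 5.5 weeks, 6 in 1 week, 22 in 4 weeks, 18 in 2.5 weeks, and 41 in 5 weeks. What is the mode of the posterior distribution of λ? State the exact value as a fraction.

259/43

Total count: 25 + 30 + 40 + 46 + 6 + 22 + 18 + 41 = 228.
Total exposure: 7 + 5.5 + 4.5 + 5.5 + 1 + 4 + 2.5 + 5 = 35 weeks.
Conjugate update: add total count to the shape and total exposure to the rate, giving Gamma(260, 43).
Posterior mode = (α'−1)/β' = 259/43.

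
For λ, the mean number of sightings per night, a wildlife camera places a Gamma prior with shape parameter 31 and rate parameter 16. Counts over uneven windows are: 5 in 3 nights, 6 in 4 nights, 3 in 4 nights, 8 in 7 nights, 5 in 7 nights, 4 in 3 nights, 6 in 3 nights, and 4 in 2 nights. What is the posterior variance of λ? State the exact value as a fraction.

Total count: 5 + 6 + 3 + 8 + 5 + 4 + 6 + 4 = 41.
Total exposure: 3 + 4 + 4 + 7 + 7 + 3 + 3 + 2 = 33 nights.
The Gamma prior is conjugate for the Poisson rate, so λ | data ~ Gamma(31+41, 16+33) = Gamma(72, 49).
Posterior variance = α'/β'² = 72/2401.

72/2401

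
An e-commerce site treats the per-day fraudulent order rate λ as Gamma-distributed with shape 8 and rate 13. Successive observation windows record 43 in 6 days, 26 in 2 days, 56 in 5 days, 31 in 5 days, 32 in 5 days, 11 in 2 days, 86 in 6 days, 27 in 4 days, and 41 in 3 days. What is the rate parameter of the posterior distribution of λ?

Total count: 43 + 26 + 56 + 31 + 32 + 11 + 86 + 27 + 41 = 353.
Total exposure: 6 + 2 + 5 + 5 + 5 + 2 + 6 + 4 + 3 = 38 days.
By Gamma–Poisson conjugacy, the posterior is Gamma(α + Σx, β + Σt) = Gamma(8 + 353, 13 + 38) = Gamma(361, 51).

51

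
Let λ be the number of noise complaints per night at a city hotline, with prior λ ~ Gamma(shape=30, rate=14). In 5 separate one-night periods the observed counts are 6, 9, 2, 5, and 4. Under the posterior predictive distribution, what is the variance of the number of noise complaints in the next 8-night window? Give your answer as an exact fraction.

Total count: 6 + 9 + 2 + 5 + 4 = 26.
Total exposure: 5 nights.
The Gamma prior is conjugate for the Poisson rate, so λ | data ~ Gamma(30+26, 14+5) = Gamma(56, 19).
The posterior predictive for a window of length T is Negative Binomial with variance T·α'·(β'+T)/β'² = 8·56·27/361 = 12096/361.

12096/361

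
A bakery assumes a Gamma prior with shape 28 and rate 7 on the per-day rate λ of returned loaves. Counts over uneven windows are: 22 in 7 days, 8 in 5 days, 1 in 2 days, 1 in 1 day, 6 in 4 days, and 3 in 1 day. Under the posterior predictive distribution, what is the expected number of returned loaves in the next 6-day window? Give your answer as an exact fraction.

Total count: 22 + 8 + 1 + 1 + 6 + 3 = 41.
Total exposure: 7 + 5 + 2 + 1 + 4 + 1 = 20 days.
Gamma(α, β) with Poisson data over total exposure Σt gives posterior Gamma(α+Σx, β+Σt) = Gamma(69, 27).
Predictive mean over a 6-day window = T·E[λ|data] = 6·69/27 = 46/3.

46/3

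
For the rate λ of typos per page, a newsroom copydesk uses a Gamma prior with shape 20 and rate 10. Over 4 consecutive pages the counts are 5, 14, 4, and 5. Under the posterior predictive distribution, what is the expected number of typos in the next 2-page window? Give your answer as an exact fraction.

48/7

Total count: 5 + 14 + 4 + 5 = 28.
Total exposure: 4 pages.
The Gamma prior is conjugate for the Poisson rate, so λ | data ~ Gamma(20+28, 10+4) = Gamma(48, 14).
Predictive mean over a 2-page window = T·E[λ|data] = 2·48/14 = 48/7.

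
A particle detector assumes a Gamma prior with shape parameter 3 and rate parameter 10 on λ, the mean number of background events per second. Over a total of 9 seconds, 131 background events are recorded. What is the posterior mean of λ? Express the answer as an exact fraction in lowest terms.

Total count 131 over total exposure 9 seconds.
Conjugate update: add total count to the shape and total exposure to the rate, giving Gamma(134, 19).
Posterior mean = α'/β' = 134/19.

134/19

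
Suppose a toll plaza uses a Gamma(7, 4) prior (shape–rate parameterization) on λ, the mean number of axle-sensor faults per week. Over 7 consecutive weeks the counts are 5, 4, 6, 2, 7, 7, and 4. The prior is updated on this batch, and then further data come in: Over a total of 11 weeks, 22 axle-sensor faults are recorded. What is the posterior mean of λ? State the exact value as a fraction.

32/11

Total count: 5 + 4 + 6 + 2 + 7 + 7 + 4 = 35.
Total exposure: 7 weeks.
After the first batch: Gamma(7 + 35, 4 + 7) = Gamma(42, 11).
Total count 22 over total exposure 11 weeks.
After the second batch: Gamma(42 + 22, 11 + 11) = Gamma(64, 22).
Posterior mean = α'/β' = 64/22 = 32/11.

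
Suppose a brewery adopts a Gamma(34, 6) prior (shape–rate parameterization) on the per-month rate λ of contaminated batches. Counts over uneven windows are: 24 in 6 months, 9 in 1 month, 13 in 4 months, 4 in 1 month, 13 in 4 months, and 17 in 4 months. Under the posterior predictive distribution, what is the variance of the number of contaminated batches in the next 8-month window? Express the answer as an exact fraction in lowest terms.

7752/169

Total count: 24 + 9 + 13 + 4 + 13 + 17 = 80.
Total exposure: 6 + 1 + 4 + 1 + 4 + 4 = 20 months.
Gamma(α, β) with Poisson data over total exposure Σt gives posterior Gamma(α+Σx, β+Σt) = Gamma(114, 26).
The posterior predictive for a window of length T is Negative Binomial with variance T·α'·(β'+T)/β'² = 8·114·34/676 = 7752/169.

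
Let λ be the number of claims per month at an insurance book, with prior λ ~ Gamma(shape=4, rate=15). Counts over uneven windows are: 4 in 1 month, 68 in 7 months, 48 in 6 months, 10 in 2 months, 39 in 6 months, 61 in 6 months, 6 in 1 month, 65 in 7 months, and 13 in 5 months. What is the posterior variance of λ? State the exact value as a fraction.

159/1568

Total count: 4 + 68 + 48 + 10 + 39 + 61 + 6 + 65 + 13 = 314.
Total exposure: 1 + 7 + 6 + 2 + 6 + 6 + 1 + 7 + 5 = 41 months.
Posterior: α' = 4 + 314 = 318, β' = 15 + 41 = 56.
Posterior variance = α'/β'² = 318/3136 = 159/1568.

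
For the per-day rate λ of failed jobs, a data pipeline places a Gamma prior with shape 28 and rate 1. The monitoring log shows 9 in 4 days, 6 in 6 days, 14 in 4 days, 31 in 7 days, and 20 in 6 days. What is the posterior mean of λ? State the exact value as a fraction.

Total count: 9 + 6 + 14 + 31 + 20 = 80.
Total exposure: 4 + 6 + 4 + 7 + 6 = 27 days.
The Gamma prior is conjugate for the Poisson rate, so λ | data ~ Gamma(28+80, 1+27) = Gamma(108, 28).
Posterior mean = α'/β' = 108/28 = 27/7.

27/7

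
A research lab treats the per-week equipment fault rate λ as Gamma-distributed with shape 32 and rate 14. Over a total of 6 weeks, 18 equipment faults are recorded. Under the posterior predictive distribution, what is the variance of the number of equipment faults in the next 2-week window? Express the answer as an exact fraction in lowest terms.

11/2

Total count 18 over total exposure 6 weeks.
By Gamma–Poisson conjugacy, the posterior is Gamma(α + Σx, β + Σt) = Gamma(32 + 18, 14 + 6) = Gamma(50, 20).
The posterior predictive for a window of length T is Negative Binomial with variance T·α'·(β'+T)/β'² = 2·50·22/400 = 11/2.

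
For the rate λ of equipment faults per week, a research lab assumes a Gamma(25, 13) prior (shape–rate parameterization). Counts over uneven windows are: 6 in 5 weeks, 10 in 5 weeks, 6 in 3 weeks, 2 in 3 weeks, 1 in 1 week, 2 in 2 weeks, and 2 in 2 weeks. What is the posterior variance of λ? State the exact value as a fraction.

27/578

Total count: 6 + 10 + 6 + 2 + 1 + 2 + 2 = 29.
Total exposure: 5 + 5 + 3 + 3 + 1 + 2 + 2 = 21 weeks.
The Gamma prior is conjugate for the Poisson rate, so λ | data ~ Gamma(25+29, 13+21) = Gamma(54, 34).
Posterior variance = α'/β'² = 54/1156 = 27/578.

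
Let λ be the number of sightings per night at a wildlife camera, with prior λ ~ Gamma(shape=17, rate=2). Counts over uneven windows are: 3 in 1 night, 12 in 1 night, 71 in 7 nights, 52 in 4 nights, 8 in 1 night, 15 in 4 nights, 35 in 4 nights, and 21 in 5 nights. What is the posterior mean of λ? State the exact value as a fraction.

234/29

Total count: 3 + 12 + 71 + 52 + 8 + 15 + 35 + 21 = 217.
Total exposure: 1 + 1 + 7 + 4 + 1 + 4 + 4 + 5 = 27 nights.
Conjugate update: add total count to the shape and total exposure to the rate, giving Gamma(234, 29).
Posterior mean = α'/β' = 234/29.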